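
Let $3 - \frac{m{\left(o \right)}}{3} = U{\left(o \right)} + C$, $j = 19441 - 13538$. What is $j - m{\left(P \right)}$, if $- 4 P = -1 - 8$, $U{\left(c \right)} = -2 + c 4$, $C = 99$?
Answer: $6212$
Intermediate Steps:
$U{\left(c \right)} = -2 + 4 c$
$P = \frac{9}{4}$ ($P = - \frac{-1 - 8}{4} = \left(- \frac{1}{4}\right) \left(-9\right) = \frac{9}{4} \approx 2.25$)
$j = 5903$
$m{\left(o \right)} = -282 - 12 o$ ($m{\left(o \right)} = 9 - 3 \left(\left(-2 + 4 o\right) + 99\right) = 9 - 3 \left(97 + 4 o\right) = 9 - \left(291 + 12 o\right) = -282 - 12 o$)
$j - m{\left(P \right)} = 5903 - \left(-282 - 27\right) = 5903 - -309 = 5903 + 309 = 6212$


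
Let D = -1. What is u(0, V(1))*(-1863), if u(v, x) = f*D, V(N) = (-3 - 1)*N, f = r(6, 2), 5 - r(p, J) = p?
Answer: -1863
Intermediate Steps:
r(p, J) = 5 - p
f = -1 (f = 5 - 1*6 = 5 - 6 = -1)
V(N) = -4*N
u(v, x) = 1 (u(v, x) = -1*(-1) = 1)
u(0, V(1))*(-1863) = 1*(-1863) = -1863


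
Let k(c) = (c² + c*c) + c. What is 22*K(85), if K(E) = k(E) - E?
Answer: 317900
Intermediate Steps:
k(c) = c + 2*c² (k(c) = (c² + c²) + c = 2*c² + c = c + 2*c²)
K(E) = -E + E*(1 + 2*E) (K(E) = E*(1 + 2*E) - E = -E + E*(1 + 2*E))
22*K(85) = 22*(2*85²) = 22*(2*7225) = 22*14450 = 317900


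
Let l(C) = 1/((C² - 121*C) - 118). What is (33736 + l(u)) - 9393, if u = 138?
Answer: 54236205/2228 ≈ 24343.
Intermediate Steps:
l(C) = 1/(-118 + C² - 121*C)
(33736 + l(u)) - 9393 = (33736 + 1/(-118 + 138² - 121*138)) - 9393 = (33736 + 1/(-118 + 19044 - 16698)) - 9393 = (33736 + 1/2228) - 9393 = 75163809/2228 - 9393 = 54236205/2228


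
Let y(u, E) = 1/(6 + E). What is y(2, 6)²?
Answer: 1/144 ≈ 0.0069444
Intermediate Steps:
y(2, 6)² = (1/(6 + 6))² = (1/12)² = 1/144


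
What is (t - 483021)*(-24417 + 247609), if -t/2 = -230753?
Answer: -4801975880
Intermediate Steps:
t = 461506 (t = -2*(-230753) = 461506)
(t - 483021)*(-24417 + 247609) = (461506 - 483021)*(-24417 + 247609) = -21515*223192 = -4801975880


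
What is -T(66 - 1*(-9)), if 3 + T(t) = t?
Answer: -72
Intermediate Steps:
T(t) = -3 + t
-T(66 - 1*(-9)) = -(-3 + (66 - 1*(-9))) = -(-3 + (66 + 9)) = -(-3 + 75) = -1*72 = -72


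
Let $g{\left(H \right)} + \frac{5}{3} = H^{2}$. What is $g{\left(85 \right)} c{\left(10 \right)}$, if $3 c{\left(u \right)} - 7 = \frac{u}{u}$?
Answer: $\frac{173360}{9} \approx 19262.0$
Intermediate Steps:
$c{\left(u \right)} = \frac{8}{3}$ ($c{\left(u \right)} = \frac{7}{3} + \frac{u \frac{1}{u}}{3} = \frac{7}{3} + \frac{1}{3} \cdot 1 = \frac{7}{3} + \frac{1}{3} = \frac{8}{3}$)
$g{\left(H \right)} = - \frac{5}{3} + H^{2}$
$g{\left(85 \right)} c{\left(10 \right)} = \left(- \frac{5}{3} + 85^{2}\right) \frac{8}{3} = \left(- \frac{5}{3} + 7225\right) \frac{8}{3} = \frac{21670}{3} \cdot \frac{8}{3} = \frac{173360}{9}$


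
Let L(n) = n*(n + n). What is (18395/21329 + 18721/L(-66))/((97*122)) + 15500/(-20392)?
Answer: -387189469095409/509562050115888 ≈ -0.75985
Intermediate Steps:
L(n) = 2*n² (L(n) = n*(2*n) = 2*n²)
(18395/21329 + 18721/L(-66))/((97*122)) + 15500/(-20392) = (18395/21329 + 18721/((2*(-66)²)))/((97*122)) + 15500/(-20392) = (18395*(1/21329) + 18721/((2*4356)))/11834 + 15500*(-1/20392) = (18395/21329 + 18721/8712)*(1/11834) - 3875/5098 = (50868859/16892568)*(1/11834) - 3875/5098 = 50868859/199906649712 - 3875/5098 = -387189469095409/509562050115888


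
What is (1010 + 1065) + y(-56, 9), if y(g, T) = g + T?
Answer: 2028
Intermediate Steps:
y(g, T) = T + g
(1010 + 1065) + y(-56, 9) = (1010 + 1065) + (9 - 56) = 2075 - 47 = 2028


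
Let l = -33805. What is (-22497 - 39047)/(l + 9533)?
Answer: 7693/3034 ≈ 2.5356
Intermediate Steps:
(-22497 - 39047)/(l + 9533) = (-22497 - 39047)/(-33805 + 9533) = -61544/(-24272) = -61544*(-1/24272) = 7693/3034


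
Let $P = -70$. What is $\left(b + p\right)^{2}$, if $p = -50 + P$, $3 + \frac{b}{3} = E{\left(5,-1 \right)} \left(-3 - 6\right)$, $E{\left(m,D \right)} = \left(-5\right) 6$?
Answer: $463761$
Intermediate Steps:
$E{\left(m,D \right)} = -30$
$b = 801$ ($b = -9 + 3 \left(- 30 \left(-3 - 6\right)\right) = -9 + 3 \left(\left(-30\right) \left(-9\right)\right) = -9 + 3 \cdot 270 = -9 + 810 = 801$)
$p = -120$ ($p = -50 - 70 = -120$)
$\left(b + p\right)^{2} = \left(801 - 120\right)^{2} = 681^{2} = 463761$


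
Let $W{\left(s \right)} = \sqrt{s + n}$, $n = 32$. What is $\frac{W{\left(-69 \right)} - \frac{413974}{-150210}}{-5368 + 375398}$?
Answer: $\frac{206987}{27791103150} + \frac{i \sqrt{37}}{370030} \approx 7.448 \cdot 10^{-6} + 1.6439 \cdot 10^{-5} i$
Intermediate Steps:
$W{\left(s \right)} = \sqrt{32 + s}$ ($W{\left(s \right)} = \sqrt{s + 32} = \sqrt{32 + s}$)
$\frac{W{\left(-69 \right)} - \frac{413974}{-150210}}{-5368 + 375398} = \frac{\sqrt{32 - 69} - \frac{413974}{-150210}}{-5368 + 375398} = \frac{\sqrt{-37} - - \frac{206987}{75105}}{370030} = \left(i \sqrt{37} + \frac{206987}{75105}\right) \frac{1}{370030} = \left(\frac{206987}{75105} + i \sqrt{37}\right) \frac{1}{370030} = \frac{206987}{27791103150} + \frac{i \sqrt{37}}{370030}$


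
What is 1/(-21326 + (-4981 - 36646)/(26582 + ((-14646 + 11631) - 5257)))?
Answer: -18310/390520687 ≈ -4.6886e-5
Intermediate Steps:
1/(-21326 + (-4981 - 36646)/(26582 + ((-14646 + 11631) - 5257))) = 1/(-21326 - 41627/(26582 + (-3015 - 5257))) = 1/(-21326 - 41627/(26582 - 8272)) = 1/(-21326 - 41627/18310) = 1/(-390520687/18310) = -18310/390520687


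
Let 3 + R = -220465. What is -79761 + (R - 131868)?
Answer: -432097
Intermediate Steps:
R = -220468 (R = -3 - 220465 = -220468)
-79761 + (R - 131868) = -79761 + (-220468 - 131868) = -79761 - 352336 = -432097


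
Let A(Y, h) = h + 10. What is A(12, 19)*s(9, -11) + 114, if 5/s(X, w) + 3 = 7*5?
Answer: 3793/32 ≈ 118.53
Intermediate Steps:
A(Y, h) = 10 + h
s(X, w) = 5/32 (s(X, w) = 5/(-3 + 7*5) = 5/(-3 + 35) = 5/32)
A(12, 19)*s(9, -11) + 114 = (10 + 19)*(5/32) + 114 = 29*(5/32) + 114 = 145/32 + 114 = 3793/32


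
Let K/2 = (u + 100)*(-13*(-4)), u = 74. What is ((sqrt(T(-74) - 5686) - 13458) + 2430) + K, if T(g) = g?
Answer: 7068 + 24*I*sqrt(10) ≈ 7068.0 + 75.895*I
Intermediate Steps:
K = 18096 (K = 2*((74 + 100)*(-13*(-4))) = 2*(174*52) = 2*9048 = 18096)
((sqrt(T(-74) - 5686) - 13458) + 2430) + K = ((sqrt(-74 - 5686) - 13458) + 2430) + 18096 = ((sqrt(-5760) - 13458) + 2430) + 18096 = ((24*I*sqrt(10) - 13458) + 2430) + 18096 = ((-13458 + 24*I*sqrt(10)) + 2430) + 18096 = (-11028 + 24*I*sqrt(10)) + 18096 = 7068 + 24*I*sqrt(10)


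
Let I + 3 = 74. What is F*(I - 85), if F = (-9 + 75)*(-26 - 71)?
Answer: 89628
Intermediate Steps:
I = 71 (I = -3 + 74 = 71)
F = -6402 (F = 66*(-97) = -6402)
F*(I - 85) = -6402*(71 - 85) = -6402*(-14) = 89628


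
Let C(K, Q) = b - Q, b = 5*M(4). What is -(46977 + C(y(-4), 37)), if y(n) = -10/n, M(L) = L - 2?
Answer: -46950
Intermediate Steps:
M(L) = -2 + L
b = 10 (b = 5*(-2 + 4) = 5*2 = 10)
C(K, Q) = 10 - Q
-(46977 + C(y(-4), 37)) = -(46977 + (10 - 1*37)) = -(46977 + (10 - 37)) = -(46977 - 27) = -1*46950 = -46950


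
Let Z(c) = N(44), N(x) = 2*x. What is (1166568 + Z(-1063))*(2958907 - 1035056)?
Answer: 2244472312256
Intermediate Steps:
Z(c) = 88 (Z(c) = 2*44 = 88)
(1166568 + Z(-1063))*(2958907 - 1035056) = (1166568 + 88)*(2958907 - 1035056) = 1166656*1923851 = 2244472312256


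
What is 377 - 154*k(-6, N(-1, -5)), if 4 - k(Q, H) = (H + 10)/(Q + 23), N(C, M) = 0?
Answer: -2523/17 ≈ -148.41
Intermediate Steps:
k(Q, H) = 4 - (10 + H)/(23 + Q) (k(Q, H) = 4 - (H + 10)/(Q + 23) = 4 - (10 + H)/(23 + Q))
377 - 154*k(-6, N(-1, -5)) = 377 - 154*(82 - 1*0 + 4*(-6))/(23 - 6) = 377 - 154*(82 + 0 - 24)/17 = 377 - 154*58/17 = 377 - 8932/17 = -2523/17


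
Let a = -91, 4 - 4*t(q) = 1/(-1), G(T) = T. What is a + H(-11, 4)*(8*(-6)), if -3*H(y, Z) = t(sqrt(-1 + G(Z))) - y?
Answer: 105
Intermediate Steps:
t(q) = 5/4 (t(q) = 1 - 1/4/(-1) = 1 - 1/4*(-1) = 1 + 1/4 = 5/4)
H(y, Z) = -5/12 + y/3 (H(y, Z) = -(5/4 - y)/3 = -5/12 + y/3)
a + H(-11, 4)*(8*(-6)) = -91 + (-5/12 + (1/3)*(-11))*(8*(-6)) = -91 + (-5/12 - 11/3)*(-48) = -91 - 49/12*(-48) = -91 + 196 = 105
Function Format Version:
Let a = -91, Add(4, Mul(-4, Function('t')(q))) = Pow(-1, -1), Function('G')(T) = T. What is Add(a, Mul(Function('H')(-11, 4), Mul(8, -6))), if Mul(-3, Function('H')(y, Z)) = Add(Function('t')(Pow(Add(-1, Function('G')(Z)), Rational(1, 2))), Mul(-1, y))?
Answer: 105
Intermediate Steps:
Function('t')(q) = Rational(5, 4) (Function('t')(q) = Add(1, Mul(Rational(-1, 4), Pow(-1, -1))) = Add(1, Mul(Rational(-1, 4), -1)) = Add(1, Rational(1, 4)) = Rational(5, 4))
Function('H')(y, Z) = Add(Rational(-5, 12), Mul(Rational(1, 3), y)) (Function('H')(y, Z) = Mul(Rational(-1, 3), Add(Rational(5, 4), Mul(-1, y))) = Add(Rational(-5, 12), Mul(Rational(1, 3), y)))
Add(a, Mul(Function('H')(-11, 4), Mul(8, -6))) = Add(-91, Mul(Add(Rational(-5, 12), Mul(Rational(1, 3), -11)), Mul(8, -6))) = Add(-91, Mul(Add(Rational(-5, 12), Rational(-11, 3)), -48)) = Add(-91, Mul(Rational(-49, 12), -48)) = Add(-91, 196) = 105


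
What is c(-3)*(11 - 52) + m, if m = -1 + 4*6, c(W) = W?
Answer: 146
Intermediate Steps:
m = 23 (m = -1 + 24 = 23)
c(-3)*(11 - 52) + m = -3*(11 - 52) + 23 = -3*(-41) + 23 = 123 + 23 = 146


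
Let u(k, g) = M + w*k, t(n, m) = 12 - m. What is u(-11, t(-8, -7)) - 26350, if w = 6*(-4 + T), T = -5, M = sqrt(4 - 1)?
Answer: -25756 + sqrt(3) ≈ -25754.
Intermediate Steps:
M = sqrt(3) ≈ 1.7320
w = -54 (w = 6*(-4 - 5) = 6*(-9) = -54)
u(k, g) = sqrt(3) - 54*k
u(-11, t(-8, -7)) - 26350 = (sqrt(3) - 54*(-11)) - 26350 = (sqrt(3) + 594) - 26350 = (594 + sqrt(3)) - 26350 = -25756 + sqrt(3)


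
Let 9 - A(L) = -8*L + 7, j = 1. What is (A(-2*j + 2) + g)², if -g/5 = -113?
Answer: 321489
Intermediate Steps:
A(L) = 2 + 8*L (A(L) = 9 - (-8*L + 7) = 9 - (7 - 8*L) = 9 + (-7 + 8*L) = 2 + 8*L)
g = 565 (g = -5*(-113) = 565)
(A(-2*j + 2) + g)² = ((2 + 8*(-2*1 + 2)) + 565)² = ((2 + 8*(-2 + 2)) + 565)² = ((2 + 8*0) + 565)² = ((2 + 0) + 565)² = (2 + 565)² = 567² = 321489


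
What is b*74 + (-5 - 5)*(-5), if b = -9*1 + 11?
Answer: 198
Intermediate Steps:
b = 2 (b = -9 + 11 = 2)
b*74 + (-5 - 5)*(-5) = 2*74 + (-5 - 5)*(-5) = 148 - 10*(-5) = 148 + 50 = 198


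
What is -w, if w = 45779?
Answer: -45779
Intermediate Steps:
-w = -1*45779 = -45779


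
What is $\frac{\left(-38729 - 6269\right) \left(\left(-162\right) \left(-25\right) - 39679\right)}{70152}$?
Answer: $\frac{10147049}{444} \approx 22854.0$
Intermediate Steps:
$\frac{\left(-38729 - 6269\right) \left(\left(-162\right) \left(-25\right) - 39679\right)}{70152} = - 44998 \left(4050 - 39679\right) \frac{1}{70152} = \left(-44998\right) \left(-35629\right) \frac{1}{70152} = 1603233742 \cdot \frac{1}{70152} = \frac{10147049}{444}$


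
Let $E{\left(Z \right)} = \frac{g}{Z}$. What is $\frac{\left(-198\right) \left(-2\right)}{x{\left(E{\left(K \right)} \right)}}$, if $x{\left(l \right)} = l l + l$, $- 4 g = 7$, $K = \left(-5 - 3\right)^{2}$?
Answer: $- \frac{8650752}{581} \approx -14889.0$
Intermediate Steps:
$K = 64$ ($K = \left(-8\right)^{2} = 64$)
$g = - \frac{7}{4}$ ($g = \left(- \frac{1}{4}\right) 7 = - \frac{7}{4} \approx -1.75$)
$E{\left(Z \right)} = - \frac{7}{4 Z}$
$x{\left(l \right)} = l + l^{2}$ ($x{\left(l \right)} = l^{2} + l = l + l^{2}$)
$\frac{\left(-198\right) \left(-2\right)}{x{\left(E{\left(K \right)} \right)}} = \frac{\left(-198\right) \left(-2\right)}{- \frac{7}{4 \cdot 64} \left(1 - \frac{7}{4 \cdot 64}\right)} = \frac{396}{\left(- \frac{7}{4}\right) \frac{1}{64} \left(1 - \frac{7}{256}\right)} = \frac{396}{\left(- \frac{7}{256}\right) \left(1 - \frac{7}{256}\right)} = \frac{396}{\left(- \frac{7}{256}\right) \frac{249}{256}} = \frac{396}{- \frac{1743}{65536}} = 396 \left(- \frac{65536}{1743}\right) = - \frac{8650752}{581}$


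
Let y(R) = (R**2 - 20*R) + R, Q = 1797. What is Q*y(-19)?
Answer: 1297434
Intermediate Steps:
y(R) = R**2 - 19*R
Q*y(-19) = 1797*(-19*(-19 - 19)) = 1797*(-19*(-38)) = 1797*722 = 1297434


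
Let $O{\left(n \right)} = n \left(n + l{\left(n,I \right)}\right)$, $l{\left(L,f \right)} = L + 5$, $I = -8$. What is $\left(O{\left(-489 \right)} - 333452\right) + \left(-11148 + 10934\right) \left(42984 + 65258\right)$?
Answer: $-23021443$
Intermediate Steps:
$l{\left(L,f \right)} = 5 + L$
$O{\left(n \right)} = n \left(5 + 2 n\right)$ ($O{\left(n \right)} = n \left(n + \left(5 + n\right)\right) = n \left(5 + 2 n\right)$)
$\left(O{\left(-489 \right)} - 333452\right) + \left(-11148 + 10934\right) \left(42984 + 65258\right) = \left(- 489 \left(5 + 2 \left(-489\right)\right) - 333452\right) + \left(-11148 + 10934\right) \left(42984 + 65258\right) = \left(- 489 \left(5 - 978\right) - 333452\right) - 23163788 = \left(\left(-489\right) \left(-973\right) - 333452\right) - 23163788 = \left(475797 - 333452\right) - 23163788 = 142345 - 23163788 = -23021443$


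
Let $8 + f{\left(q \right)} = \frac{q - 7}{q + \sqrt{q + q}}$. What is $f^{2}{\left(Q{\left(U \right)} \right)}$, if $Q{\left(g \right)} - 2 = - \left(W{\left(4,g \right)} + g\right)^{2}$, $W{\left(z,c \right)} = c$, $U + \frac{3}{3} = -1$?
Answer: $\frac{416 \sqrt{7} + 927 i}{8 \left(\sqrt{7} + 3 i\right)} \approx 44.477 - 6.635 i$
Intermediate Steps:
$U = -2$ ($U = -1 - 1 = -2$)
$Q{\left(g \right)} = 2 - 4 g^{2}$ ($Q{\left(g \right)} = 2 - \left(g + g\right)^{2} = 2 - \left(2 g\right)^{2} = 2 - 4 g^{2}$)
$f{\left(q \right)} = -8 + \frac{-7 + q}{q + \sqrt{2} \sqrt{q}}$ ($f{\left(q \right)} = -8 + \frac{q - 7}{q + \sqrt{q + q}} = -8 + \frac{-7 + q}{q + \sqrt{2 q}} = -8 + \frac{-7 + q}{q + \sqrt{2} \sqrt{q}}$)
$f^{2}{\left(Q{\left(U \right)} \right)} = \left(\frac{-7 - 7 \left(2 - 4 \left(-2\right)^{2}\right) - 8 \sqrt{2} \sqrt{2 - 4 \left(-2\right)^{2}}}{\left(2 - 4 \left(-2\right)^{2}\right) + \sqrt{2} \sqrt{2 - 4 \left(-2\right)^{2}}}\right)^{2} = \left(\frac{-7 - 7 \left(2 - 16\right) - 8 \sqrt{2} \sqrt{2 - 16}}{\left(2 - 16\right) + \sqrt{2} \sqrt{2 - 16}}\right)^{2} = \left(\frac{-7 - -98 - 8 \sqrt{2} \sqrt{-14}}{-14 + \sqrt{2} \sqrt{-14}}\right)^{2} = \left(\frac{-7 + 98 - 8 \sqrt{2} i \sqrt{14}}{-14 + \sqrt{2} i \sqrt{14}}\right)^{2} = \left(\frac{-7 + 98 - 16 i \sqrt{7}}{-14 + 2 i \sqrt{7}}\right)^{2} = \left(\frac{91 - 16 i \sqrt{7}}{-14 + 2 i \sqrt{7}}\right)^{2} = \frac{\left(91 - 16 i \sqrt{7}\right)^{2}}{\left(-14 + 2 i \sqrt{7}\right)^{2}}$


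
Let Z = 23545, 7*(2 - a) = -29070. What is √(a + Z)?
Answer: √1357293/7 ≈ 166.43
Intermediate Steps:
a = 29084/7 (a = 2 - ⅐*(-29070) = 2 + 29070/7 = 29084/7 ≈ 4154.9)
√(a + Z) = √(29084/7 + 23545) = √(193899/7) = √1357293/7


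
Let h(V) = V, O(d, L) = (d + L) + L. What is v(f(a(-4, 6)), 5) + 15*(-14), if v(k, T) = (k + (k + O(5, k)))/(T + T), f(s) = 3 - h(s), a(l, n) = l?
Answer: -2067/10 ≈ -206.70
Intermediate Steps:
O(d, L) = d + 2*L (O(d, L) = (L + d) + L = d + 2*L)
f(s) = 3 - s
v(k, T) = (5 + 4*k)/(2*T) (v(k, T) = (k + (k + (5 + 2*k)))/(T + T) = (k + (5 + 3*k))/((2*T)) = (5 + 4*k)*(1/(2*T)) = (5 + 4*k)/(2*T))
v(f(a(-4, 6)), 5) + 15*(-14) = (½)*(5 + 4*(3 - 1*(-4)))/5 + 15*(-14) = (½)*(⅕)*(5 + 4*(3 + 4)) - 210 = (½)*(⅕)*(5 + 4*7) - 210 = (½)*(⅕)*(5 + 28) - 210 = (½)*(⅕)*33 - 210 = 33/10 - 210 = -2067/10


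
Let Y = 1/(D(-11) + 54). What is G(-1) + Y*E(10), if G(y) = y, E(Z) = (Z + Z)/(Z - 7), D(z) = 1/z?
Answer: -1559/1779 ≈ -0.87634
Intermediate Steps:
D(z) = 1/z
E(Z) = 2*Z/(-7 + Z) (E(Z) = (2*Z)/(-7 + Z) = 2*Z/(-7 + Z))
Y = 11/593 (Y = 1/(1/(-11) + 54) = 1/(-1/11 + 54) = 1/(593/11) = 11/593 ≈ 0.018550)
G(-1) + Y*E(10) = -1 + 11*(2*10/(-7 + 10))/593 = -1 + 11*(2*10/3)/593 = -1 + 11*(2*10*(⅓))/593 = -1 + (11/593)*(20/3) = -1 + 220/1779 = -1559/1779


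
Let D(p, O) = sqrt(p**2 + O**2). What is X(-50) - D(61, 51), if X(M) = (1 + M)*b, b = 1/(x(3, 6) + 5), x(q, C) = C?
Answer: -49/11 - sqrt(6322) ≈ -83.966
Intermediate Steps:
b = 1/11 (b = 1/(6 + 5) = 1/11 ≈ 0.090909)
X(M) = 1/11 + M/11 (X(M) = (1 + M)*(1/11) = 1/11 + M/11)
D(p, O) = sqrt(O**2 + p**2)
X(-50) - D(61, 51) = (1/11 + (1/11)*(-50)) - sqrt(51**2 + 61**2) = (1/11 - 50/11) - sqrt(2601 + 3721) = -49/11 - sqrt(6322)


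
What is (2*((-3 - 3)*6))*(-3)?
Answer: 216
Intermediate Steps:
(2*((-3 - 3)*6))*(-3) = (2*(-6*6))*(-3) = (2*(-36))*(-3) = -72*(-3) = 216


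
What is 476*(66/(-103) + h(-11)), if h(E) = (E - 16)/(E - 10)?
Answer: 31620/103 ≈ 306.99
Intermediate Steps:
h(E) = (-16 + E)/(-10 + E)
476*(66/(-103) + h(-11)) = 476*(66/(-103) + (-16 - 11)/(-10 - 11)) = 476*(66*(-1/103) - 27/(-21)) = 476*(-66/103 - 1/21*(-27)) = 476*(-66/103 + 9/7) = 476*(465/721) = 31620/103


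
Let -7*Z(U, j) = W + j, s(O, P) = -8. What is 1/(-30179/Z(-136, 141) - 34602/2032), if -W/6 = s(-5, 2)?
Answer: 27432/30194737 ≈ 0.00090850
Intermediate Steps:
W = 48 (W = -6*(-8) = 48)
Z(U, j) = -48/7 - j/7 (Z(U, j) = -(48 + j)/7 = -48/7 - j/7)
1/(-30179/Z(-136, 141) - 34602/2032) = 1/(-30179/(-48/7 - ⅐*141) - 34602/2032) = 1/(-30179/(-48/7 - 141/7) - 34602*1/2032) = 1/(-30179/(-27) - 17301/1016) = 1/(-30179*(-1/27) - 17301/1016) = 1/(30179/27 - 17301/1016) = 1/(30194737/27432) = 27432/30194737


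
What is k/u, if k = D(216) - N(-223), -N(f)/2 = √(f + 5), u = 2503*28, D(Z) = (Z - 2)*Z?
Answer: 11556/17521 + I*√218/35042 ≈ 0.65955 + 0.00042135*I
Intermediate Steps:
D(Z) = Z*(-2 + Z) (D(Z) = (-2 + Z)*Z = Z*(-2 + Z))
u = 70084
N(f) = -2*√(5 + f) (N(f) = -2*√(f + 5) = -2*√(5 + f))
k = 46224 + 2*I*√218 (k = 216*(-2 + 216) - (-2)*√(5 - 223) = 216*214 - (-2)*√(-218) = 46224 - (-2)*I*√218 = 46224 + 2*I*√218 ≈ 46224.0 + 29.53*I)
k/u = (46224 + 2*I*√218)/70084 = (46224 + 2*I*√218)*(1/70084) = 11556/17521 + I*√218/35042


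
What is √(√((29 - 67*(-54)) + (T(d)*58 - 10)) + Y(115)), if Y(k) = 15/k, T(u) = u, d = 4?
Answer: √(69 + 529*√3869)/23 ≈ 7.8950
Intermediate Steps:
√(√((29 - 67*(-54)) + (T(d)*58 - 10)) + Y(115)) = √(√((29 - 67*(-54)) + (4*58 - 10)) + 15/115) = √(√((29 + 3618) + (232 - 10)) + 15*(1/115)) = √(√(3647 + 222) + 3/23) = √(√3869 + 3/23) = √(3/23 + √3869)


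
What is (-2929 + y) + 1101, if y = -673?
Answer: -2501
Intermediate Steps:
(-2929 + y) + 1101 = (-2929 - 673) + 1101 = -3602 + 1101 = -2501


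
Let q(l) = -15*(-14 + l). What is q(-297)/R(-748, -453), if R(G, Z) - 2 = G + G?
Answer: -1555/498 ≈ -3.1225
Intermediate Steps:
R(G, Z) = 2 + 2*G (R(G, Z) = 2 + (G + G) = 2 + 2*G)
q(l) = 210 - 15*l
q(-297)/R(-748, -453) = (210 - 15*(-297))/(2 + 2*(-748)) = (210 + 4455)/(2 - 1496) = 4665/(-1494) = 4665*(-1/1494) = -1555/498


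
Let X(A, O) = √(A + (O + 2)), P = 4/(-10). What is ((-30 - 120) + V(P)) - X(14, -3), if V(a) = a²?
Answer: -3746/25 - √13 ≈ -153.45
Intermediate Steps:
P = -⅖ (P = 4*(-⅒) = -⅖ ≈ -0.40000)
X(A, O) = √(2 + A + O) (X(A, O) = √(A + (2 + O)) = √(2 + A + O))
((-30 - 120) + V(P)) - X(14, -3) = ((-30 - 120) + (-⅖)²) - √(2 + 14 - 3) = (-150 + 4/25) - √13 = -3746/25 - √13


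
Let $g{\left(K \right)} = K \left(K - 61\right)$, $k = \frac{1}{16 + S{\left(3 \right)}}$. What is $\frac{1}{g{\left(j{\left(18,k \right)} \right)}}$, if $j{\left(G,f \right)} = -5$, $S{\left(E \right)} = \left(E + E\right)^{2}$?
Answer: $\frac{1}{330} \approx 0.0030303$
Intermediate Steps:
$S{\left(E \right)} = 4 E^{2}$ ($S{\left(E \right)} = \left(2 E\right)^{2} = 4 E^{2}$)
$k = \frac{1}{52}$ ($k = \frac{1}{16 + 4 \cdot 3^{2}} = \frac{1}{16 + 4 \cdot 9} = \frac{1}{16 + 36} = \frac{1}{52} \approx 0.019231$)
$g{\left(K \right)} = K \left(-61 + K\right)$
$\frac{1}{g{\left(j{\left(18,k \right)} \right)}} = \frac{1}{\left(-5\right) \left(-61 - 5\right)} = \frac{1}{\left(-5\right) \left(-66\right)} = \frac{1}{330}$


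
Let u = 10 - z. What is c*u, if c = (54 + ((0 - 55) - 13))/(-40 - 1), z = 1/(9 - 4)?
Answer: 686/205 ≈ 3.3463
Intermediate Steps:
z = ⅕ (z = 1/5 = ⅕ ≈ 0.20000)
u = 49/5 (u = 10 - 1*⅕ = 10 - ⅕ = 49/5 ≈ 9.8000)
c = 14/41 (c = (54 + (-55 - 13))/(-41) = (54 - 68)*(-1/41) = -14*(-1/41) = 14/41 ≈ 0.34146)
c*u = (14/41)*(49/5) = 686/205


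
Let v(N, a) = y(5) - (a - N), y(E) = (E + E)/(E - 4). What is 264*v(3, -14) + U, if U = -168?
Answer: 6960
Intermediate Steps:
y(E) = 2*E/(-4 + E) (y(E) = (2*E)/(-4 + E) = 2*E/(-4 + E))
v(N, a) = 10 + N - a (v(N, a) = 2*5/(-4 + 5) - (a - N) = 2*5/1 + (N - a) = 2*5*1 + (N - a) = 10 + (N - a) = 10 + N - a)
264*v(3, -14) + U = 264*(10 + 3 - 1*(-14)) - 168 = 264*(10 + 3 + 14) - 168 = 264*27 - 168 = 7128 - 168 = 6960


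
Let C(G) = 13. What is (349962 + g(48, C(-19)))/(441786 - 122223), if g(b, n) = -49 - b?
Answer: 349865/319563 ≈ 1.0948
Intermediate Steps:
(349962 + g(48, C(-19)))/(441786 - 122223) = (349962 + (-49 - 1*48))/(441786 - 122223) = (349962 + (-49 - 48))/319563 = (349962 - 97)*(1/319563) = 349865*(1/319563) = 349865/319563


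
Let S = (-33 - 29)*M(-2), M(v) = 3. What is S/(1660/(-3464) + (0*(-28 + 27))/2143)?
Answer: 161076/415 ≈ 388.13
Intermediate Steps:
S = -186 (S = (-33 - 29)*3 = -62*3 = -186)
S/(1660/(-3464) + (0*(-28 + 27))/2143) = -186/(1660/(-3464) + (0*(-28 + 27))/2143) = -186/(1660*(-1/3464) + (0*(-1))*(1/2143)) = -186/(-415/866 + 0*(1/2143)) = -186/(-415/866 + 0) = -186/(-415/866) = -186*(-866/415) = 161076/415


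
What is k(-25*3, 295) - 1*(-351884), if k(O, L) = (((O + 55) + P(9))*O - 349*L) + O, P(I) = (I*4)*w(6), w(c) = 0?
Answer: 250354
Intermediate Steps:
P(I) = 0 (P(I) = (I*4)*0 = (4*I)*0 = 0)
k(O, L) = O - 349*L + O*(55 + O) (k(O, L) = (((O + 55) + 0)*O - 349*L) + O = (((55 + O) + 0)*O - 349*L) + O = ((55 + O)*O - 349*L) + O = (O*(55 + O) - 349*L) + O = (-349*L + O*(55 + O)) + O = O - 349*L + O*(55 + O))
k(-25*3, 295) - 1*(-351884) = ((-25*3)² - 349*295 + 56*(-25*3)) - 1*(-351884) = ((-75)² - 102955 + 56*(-75)) + 351884 = (5625 - 102955 - 4200) + 351884 = -101530 + 351884 = 250354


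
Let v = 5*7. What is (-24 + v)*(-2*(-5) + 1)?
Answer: 121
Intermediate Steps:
v = 35
(-24 + v)*(-2*(-5) + 1) = (-24 + 35)*(-2*(-5) + 1) = 11*(10 + 1) = 11*11 = 121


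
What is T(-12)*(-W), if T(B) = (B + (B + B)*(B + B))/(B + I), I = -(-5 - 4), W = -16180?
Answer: -3041840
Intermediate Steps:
I = 9 (I = -1*(-9) = 9)
T(B) = (B + 4*B**2)/(9 + B) (T(B) = (B + (B + B)*(B + B))/(B + 9) = (B + (2*B)*(2*B))/(9 + B) = (B + 4*B**2)/(9 + B))
T(-12)*(-W) = (-12*(1 + 4*(-12))/(9 - 12))*(-1*(-16180)) = -12*(1 - 48)/(-3)*16180 = -12*(-1/3)*(-47)*16180 = -188*16180 = -3041840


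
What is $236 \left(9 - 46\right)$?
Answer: $-8732$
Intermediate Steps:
$236 \left(9 - 46\right) = 236 \left(-37\right) = -8732$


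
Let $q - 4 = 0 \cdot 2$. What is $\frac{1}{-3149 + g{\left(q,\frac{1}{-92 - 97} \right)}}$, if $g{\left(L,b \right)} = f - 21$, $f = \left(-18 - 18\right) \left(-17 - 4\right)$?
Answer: $- \frac{1}{2414} \approx -0.00041425$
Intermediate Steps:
$q = 4$ ($q = 4 + 0 \cdot 2 = 4 + 0 = 4$)
$f = 756$ ($f = \left(-36\right) \left(-21\right) = 756$)
$g{\left(L,b \right)} = 735$ ($g{\left(L,b \right)} = 756 - 21 = 735$)
$\frac{1}{-3149 + g{\left(q,\frac{1}{-92 - 97} \right)}} = \frac{1}{-3149 + 735} = \frac{1}{-2414} = - \frac{1}{2414}$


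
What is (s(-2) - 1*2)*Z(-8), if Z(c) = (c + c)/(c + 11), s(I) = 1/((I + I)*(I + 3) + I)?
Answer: 104/9 ≈ 11.556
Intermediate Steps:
s(I) = 1/(I + 2*I*(3 + I)) (s(I) = 1/((2*I)*(3 + I) + I) = 1/(2*I*(3 + I) + I) = 1/(I + 2*I*(3 + I)))
Z(c) = 2*c/(11 + c) (Z(c) = (2*c)/(11 + c) = 2*c/(11 + c))
(s(-2) - 1*2)*Z(-8) = (1/((-2)*(7 + 2*(-2))) - 1*2)*(2*(-8)/(11 - 8)) = (-1/(2*(7 - 4)) - 2)*(2*(-8)/3) = (-½/3 - 2)*(2*(-8)*(⅓)) = (-½*⅓ - 2)*(-16/3) = (-⅙ - 2)*(-16/3) = -13/6*(-16/3) = 104/9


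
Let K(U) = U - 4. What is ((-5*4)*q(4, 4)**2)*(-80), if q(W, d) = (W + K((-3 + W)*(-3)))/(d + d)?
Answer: 225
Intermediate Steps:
K(U) = -4 + U
q(W, d) = (5 - 2*W)/(2*d) (q(W, d) = (W + (-4 + (-3 + W)*(-3)))/(d + d) = (W + (-4 + (9 - 3*W)))/((2*d)) = (W + (5 - 3*W))*(1/(2*d)) = (5 - 2*W)*(1/(2*d)) = (5 - 2*W)/(2*d))
((-5*4)*q(4, 4)**2)*(-80) = ((-5*4)*((5/2 - 1*4)/4)**2)*(-80) = -20*(5/2 - 4)**2/16*(-80) = -20*((1/4)*(-3/2))**2*(-80) = -20*(-3/8)**2*(-80) = -20*9/64*(-80) = -45/16*(-80) = 225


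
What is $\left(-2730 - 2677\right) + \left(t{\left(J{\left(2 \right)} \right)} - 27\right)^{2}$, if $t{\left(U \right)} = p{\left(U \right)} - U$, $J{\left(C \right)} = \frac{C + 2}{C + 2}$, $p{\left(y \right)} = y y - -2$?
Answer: $-4782$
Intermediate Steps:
$p{\left(y \right)} = 2 + y^{2}$ ($p{\left(y \right)} = y^{2} + 2 = 2 + y^{2}$)
$J{\left(C \right)} = 1$ ($J{\left(C \right)} = \frac{2 + C}{2 + C} = 1$)
$t{\left(U \right)} = 2 + U^{2} - U$ ($t{\left(U \right)} = \left(2 + U^{2}\right) - U = 2 + U^{2} - U$)
$\left(-2730 - 2677\right) + \left(t{\left(J{\left(2 \right)} \right)} - 27\right)^{2} = \left(-2730 - 2677\right) + \left(\left(2 + 1^{2} - 1\right) - 27\right)^{2} = -5407 + \left(\left(2 + 1 - 1\right) - 27\right)^{2} = -5407 + \left(2 - 27\right)^{2} = -5407 + \left(-25\right)^{2} = -5407 + 625 = -4782$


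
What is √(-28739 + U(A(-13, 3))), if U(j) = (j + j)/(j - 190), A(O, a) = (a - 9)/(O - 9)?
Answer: I*√125174710013/2087 ≈ 169.53*I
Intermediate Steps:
A(O, a) = (-9 + a)/(-9 + O)
U(j) = 2*j/(-190 + j) (U(j) = (2*j)/(-190 + j) = 2*j/(-190 + j))
√(-28739 + U(A(-13, 3))) = √(-28739 + 2*((-9 + 3)/(-9 - 13))/(-190 + (-9 + 3)/(-9 - 13))) = √(-28739 + 2*(-6/(-22))/(-190 - 6/(-22))) = √(-28739 + 2*(-1/22*(-6))/(-190 - 1/22*(-6))) = √(-28739 + 2*(3/11)/(-190 + 3/11)) = √(-28739 + 2*(3/11)/(-2087/11)) = √(-28739 + 2*(3/11)*(-11/2087)) = √(-28739 - 6/2087) = √(-59978299/2087) = I*√125174710013/2087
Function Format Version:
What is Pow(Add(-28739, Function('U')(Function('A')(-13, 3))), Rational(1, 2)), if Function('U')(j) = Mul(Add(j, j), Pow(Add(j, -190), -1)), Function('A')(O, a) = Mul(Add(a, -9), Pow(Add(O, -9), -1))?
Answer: Mul(Rational(1, 2087), I, Pow(125174710013, Rational(1, 2))) ≈ Mul(169.53, I)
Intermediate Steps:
Function('A')(O, a) = Mul(Pow(Add(-9, O), -1), Add(-9, a)) (Function('A')(O, a) = Mul(Add(-9, a), Pow(Add(-9, O), -1)) = Mul(Pow(Add(-9, O), -1), Add(-9, a)))
Function('U')(j) = Mul(2, j, Pow(Add(-190, j), -1)) (Function('U')(j) = Mul(Mul(2, j), Pow(Add(-190, j), -1)) = Mul(2, j, Pow(Add(-190, j), -1)))
Pow(Add(-28739, Function('U')(Function('A')(-13, 3))), Rational(1, 2)) = Pow(Add(-28739, Mul(2, Mul(Pow(Add(-9, -13), -1), Add(-9, 3)), Pow(Add(-190, Mul(Pow(Add(-9, -13), -1), Add(-9, 3))), -1))), Rational(1, 2)) = Pow(Add(-28739, Mul(2, Mul(Pow(-22, -1), -6), Pow(Add(-190, Mul(Pow(-22, -1), -6)), -1))), Rational(1, 2)) = Pow(Add(-28739, Mul(2, Mul(Rational(-1, 22), -6), Pow(Add(-190, Mul(Rational(-1, 22), -6)), -1))), Rational(1, 2)) = Pow(Add(-28739, Mul(2, Rational(3, 11), Pow(Add(-190, Rational(3, 11)), -1))), Rational(1, 2)) = Pow(Add(-28739, Mul(2, Rational(3, 11), Pow(Rational(-2087, 11), -1))), Rational(1, 2)) = Pow(Add(-28739, Mul(2, Rational(3, 11), Rational(-11, 2087))), Rational(1, 2)) = Pow(Add(-28739, Rational(-6, 2087)), Rational(1, 2)) = Pow(Rational(-59978299, 2087), Rational(1, 2)) = Mul(Rational(1, 2087), I, Pow(125174710013, Rational(1, 2)))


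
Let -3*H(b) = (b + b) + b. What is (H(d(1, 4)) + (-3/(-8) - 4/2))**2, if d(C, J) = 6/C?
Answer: 3721/64 ≈ 58.141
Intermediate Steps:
H(b) = -b (H(b) = -((b + b) + b)/3 = -(2*b + b)/3 = -b)
(H(d(1, 4)) + (-3/(-8) - 4/2))**2 = (-6/1 + (-3/(-8) - 4/2))**2 = (-6 + (-3*(-1/8) - 4*1/2))**2 = (-1*6 + (3/8 - 2))**2 = (-6 - 13/8)**2 = (-61/8)**2 = 3721/64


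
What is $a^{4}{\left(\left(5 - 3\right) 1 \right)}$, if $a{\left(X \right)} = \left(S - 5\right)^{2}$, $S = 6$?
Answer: $1$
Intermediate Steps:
$a{\left(X \right)} = 1$ ($a{\left(X \right)} = \left(6 - 5\right)^{2} = 1^{2} = 1$)
$a^{4}{\left(\left(5 - 3\right) 1 \right)} = 1^{4} = 1$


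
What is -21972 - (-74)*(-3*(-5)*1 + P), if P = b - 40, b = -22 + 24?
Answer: -23674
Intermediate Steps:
b = 2
P = -38 (P = 2 - 40 = -38)
-21972 - (-74)*(-3*(-5)*1 + P) = -21972 - (-74)*(-3*(-5)*1 - 38) = -21972 - (-74)*(15*1 - 38) = -21972 - (-74)*(15 - 38) = -21972 - (-74)*(-23) = -21972 - 1*1702 = -21972 - 1702 = -23674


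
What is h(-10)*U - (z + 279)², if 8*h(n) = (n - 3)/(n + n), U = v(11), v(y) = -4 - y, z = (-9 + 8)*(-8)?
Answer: -2635847/32 ≈ -82370.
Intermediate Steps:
z = 8 (z = -1*(-8) = 8)
U = -15 (U = -4 - 1*11 = -4 - 11 = -15)
h(n) = (-3 + n)/(16*n) (h(n) = ((n - 3)/(n + n))/8 = ((-3 + n)/((2*n)))/8 = ((-3 + n)*(1/(2*n)))/8 = ((-3 + n)/(2*n))/8 = (-3 + n)/(16*n))
h(-10)*U - (z + 279)² = ((1/16)*(-3 - 10)/(-10))*(-15) - (8 + 279)² = ((1/16)*(-⅒)*(-13))*(-15) - 1*287² = (13/160)*(-15) - 1*82369 = -39/32 - 82369 = -2635847/32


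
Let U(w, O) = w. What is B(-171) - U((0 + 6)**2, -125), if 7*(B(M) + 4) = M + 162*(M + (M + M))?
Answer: -83557/7 ≈ -11937.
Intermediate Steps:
B(M) = -4 + 487*M/7 (B(M) = -4 + (M + 162*(M + (M + M)))/7 = -4 + (M + 162*(M + 2*M))/7 = -4 + (M + 162*(3*M))/7 = -4 + (M + 486*M)/7 = -4 + (487*M)/7 = -4 + 487*M/7)
B(-171) - U((0 + 6)**2, -125) = (-4 + (487/7)*(-171)) - (0 + 6)**2 = (-4 - 83277/7) - 1*6**2 = -83305/7 - 1*36 = -83305/7 - 36 = -83557/7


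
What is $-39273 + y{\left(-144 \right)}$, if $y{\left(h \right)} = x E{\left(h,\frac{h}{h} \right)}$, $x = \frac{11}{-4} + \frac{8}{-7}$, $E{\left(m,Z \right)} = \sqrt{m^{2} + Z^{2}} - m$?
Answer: $- \frac{278835}{7} - \frac{109 \sqrt{20737}}{28} \approx -40394.0$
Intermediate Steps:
$E{\left(m,Z \right)} = \sqrt{Z^{2} + m^{2}} - m$
$x = - \frac{109}{28}$ ($x = 11 \left(- \frac{1}{4}\right) + 8 \left(- \frac{1}{7}\right) = - \frac{11}{4} - \frac{8}{7} = - \frac{109}{28} \approx -3.8929$)
$y{\left(h \right)} = - \frac{109 \sqrt{1 + h^{2}}}{28} + \frac{109 h}{28}$ ($y{\left(h \right)} = - \frac{109 \left(\sqrt{\left(\frac{h}{h}\right)^{2} + h^{2}} - h\right)}{28} = - \frac{109 \left(\sqrt{1^{2} + h^{2}} - h\right)}{28} = - \frac{109 \left(\sqrt{1 + h^{2}} - h\right)}{28} = - \frac{109 \sqrt{1 + h^{2}}}{28} + \frac{109 h}{28}$)
$-39273 + y{\left(-144 \right)} = -39273 + \left(- \frac{109 \sqrt{1 + \left(-144\right)^{2}}}{28} + \frac{109}{28} \left(-144\right)\right) = -39273 - \left(\frac{3924}{7} + \frac{109 \sqrt{1 + 20736}}{28}\right) = -39273 - \left(\frac{3924}{7} + \frac{109 \sqrt{20737}}{28}\right) = - \frac{278835}{7} - \frac{109 \sqrt{20737}}{28}$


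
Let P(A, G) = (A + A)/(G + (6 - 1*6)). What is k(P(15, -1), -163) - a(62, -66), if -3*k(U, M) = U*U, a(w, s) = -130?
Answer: -170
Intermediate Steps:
P(A, G) = 2*A/G (P(A, G) = (2*A)/(G + (6 - 6)) = (2*A)/(G + 0) = (2*A)/G = 2*A/G)
k(U, M) = -U²/3 (k(U, M) = -U*U/3 = -U²/3)
k(P(15, -1), -163) - a(62, -66) = -(2*15/(-1))²/3 - 1*(-130) = -(2*15*(-1))²/3 + 130 = -⅓*(-30)² + 130 = -⅓*900 + 130 = -300 + 130 = -170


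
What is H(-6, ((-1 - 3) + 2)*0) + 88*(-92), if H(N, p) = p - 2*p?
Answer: -8096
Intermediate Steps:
H(N, p) = -p
H(-6, ((-1 - 3) + 2)*0) + 88*(-92) = -((-1 - 3) + 2)*0 + 88*(-92) = -(-4 + 2)*0 - 8096 = -(-2)*0 - 8096 = -1*0 - 8096 = 0 - 8096 = -8096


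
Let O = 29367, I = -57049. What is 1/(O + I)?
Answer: -1/27682 ≈ -3.6125e-5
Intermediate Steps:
1/(O + I) = 1/(29367 - 57049) = 1/(-27682) = -1/27682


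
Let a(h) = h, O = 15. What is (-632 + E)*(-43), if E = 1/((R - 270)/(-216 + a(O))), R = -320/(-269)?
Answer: 1962771593/72310 ≈ 27144.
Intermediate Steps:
R = 320/269 (R = -320*(-1/269) = 320/269 ≈ 1.1896)
E = 54069/72310 (E = 1/((320/269 - 270)/(-216 + 15)) = 1/(-72310/269/(-201)) = 1/(-72310/269*(-1/201)) = 1/(72310/54069) = 54069/72310 ≈ 0.74774)
(-632 + E)*(-43) = (-632 + 54069/72310)*(-43) = -45645851/72310*(-43) = 1962771593/72310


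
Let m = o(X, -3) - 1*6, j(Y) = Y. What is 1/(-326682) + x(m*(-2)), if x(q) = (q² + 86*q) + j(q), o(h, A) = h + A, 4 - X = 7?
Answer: 870280847/326682 ≈ 2664.0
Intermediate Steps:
X = -3 (X = 4 - 1*7 = 4 - 7 = -3)
o(h, A) = A + h
m = -12 (m = (-3 - 3) - 1*6 = -6 - 6 = -12)
x(q) = q² + 87*q (x(q) = (q² + 86*q) + q = q² + 87*q)
1/(-326682) + x(m*(-2)) = 1/(-326682) + (-12*(-2))*(87 - 12*(-2)) = -1/326682 + 24*(87 + 24) = -1/326682 + 24*111 = -1/326682 + 2664 = 870280847/326682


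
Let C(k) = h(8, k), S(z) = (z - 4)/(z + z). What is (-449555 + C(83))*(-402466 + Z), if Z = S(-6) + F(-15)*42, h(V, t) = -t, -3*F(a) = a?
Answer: 542607625889/3 ≈ 1.8087e+11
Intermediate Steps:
F(a) = -a/3
S(z) = (-4 + z)/(2*z) (S(z) = (-4 + z)/((2*z)) = (-4 + z)*(1/(2*z)) = (-4 + z)/(2*z))
C(k) = -k
Z = 1265/6 (Z = (1/2)*(-4 - 6)/(-6) - 1/3*(-15)*42 = (1/2)*(-1/6)*(-10) + 5*42 = 5/6 + 210 = 1265/6 ≈ 210.83)
(-449555 + C(83))*(-402466 + Z) = (-449555 - 1*83)*(-402466 + 1265/6) = (-449555 - 83)*(-2413531/6) = -449638*(-2413531/6) = 542607625889/3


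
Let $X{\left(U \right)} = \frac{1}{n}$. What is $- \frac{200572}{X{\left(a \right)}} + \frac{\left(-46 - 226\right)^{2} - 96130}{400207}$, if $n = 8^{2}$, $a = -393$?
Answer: $- \frac{5137300400002}{400207} \approx -1.2837 \cdot 10^{7}$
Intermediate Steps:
$n = 64$
$X{\left(U \right)} = \frac{1}{64}$
$- \frac{200572}{X{\left(a \right)}} + \frac{\left(-46 - 226\right)^{2} - 96130}{400207} = - 200572 \frac{1}{\frac{1}{64}} + \frac{\left(-46 - 226\right)^{2} - 96130}{400207} = \left(-200572\right) 64 + \left(\left(-272\right)^{2} - 96130\right) \frac{1}{400207} = -12836608 + \left(73984 - 96130\right) \frac{1}{400207} = -12836608 - \frac{22146}{400207} = - \frac{5137300400002}{400207}$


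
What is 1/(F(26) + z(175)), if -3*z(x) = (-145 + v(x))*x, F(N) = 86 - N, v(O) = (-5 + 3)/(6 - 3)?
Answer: 9/77015 ≈ 0.00011686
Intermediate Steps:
v(O) = -⅔ (v(O) = -2/3 = -2*⅓ = -⅔)
z(x) = 437*x/9 (z(x) = -(-145 - ⅔)*x/3 = -(-437)*x/9 = 437*x/9)
1/(F(26) + z(175)) = 1/((86 - 1*26) + (437/9)*175) = 1/((86 - 26) + 76475/9) = 1/(60 + 76475/9) = 1/(77015/9) = 9/77015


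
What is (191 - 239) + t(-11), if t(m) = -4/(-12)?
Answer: -143/3 ≈ -47.667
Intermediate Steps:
t(m) = ⅓ (t(m) = -4*(-1/12) = ⅓)
(191 - 239) + t(-11) = (191 - 239) + ⅓ = -48 + ⅓ = -143/3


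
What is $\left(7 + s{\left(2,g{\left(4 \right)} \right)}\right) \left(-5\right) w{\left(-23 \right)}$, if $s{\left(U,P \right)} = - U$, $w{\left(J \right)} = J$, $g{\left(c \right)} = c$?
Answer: $575$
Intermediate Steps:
$\left(7 + s{\left(2,g{\left(4 \right)} \right)}\right) \left(-5\right) w{\left(-23 \right)} = \left(7 - 2\right) \left(-5\right) \left(-23\right) = 5 \left(-5\right) \left(-23\right) = \left(-25\right) \left(-23\right) = 575$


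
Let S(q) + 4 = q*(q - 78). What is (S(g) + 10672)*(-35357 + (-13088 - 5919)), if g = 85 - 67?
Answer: -521242032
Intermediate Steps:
g = 18
S(q) = -4 + q*(-78 + q) (S(q) = -4 + q*(q - 78) = -4 + q*(-78 + q))
(S(g) + 10672)*(-35357 + (-13088 - 5919)) = ((-4 + 18² - 78*18) + 10672)*(-35357 + (-13088 - 5919)) = ((-4 + 324 - 1404) + 10672)*(-35357 - 19007) = (-1084 + 10672)*(-54364) = 9588*(-54364) = -521242032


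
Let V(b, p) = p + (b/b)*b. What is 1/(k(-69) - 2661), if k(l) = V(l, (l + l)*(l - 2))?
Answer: 1/7068 ≈ 0.00014148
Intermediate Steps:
V(b, p) = b + p (V(b, p) = p + 1*b = p + b = b + p)
k(l) = l + 2*l*(-2 + l) (k(l) = l + (l + l)*(l - 2) = l + (2*l)*(-2 + l) = l + 2*l*(-2 + l))
1/(k(-69) - 2661) = 1/(-69*(-3 + 2*(-69)) - 2661) = 1/(-69*(-3 - 138) - 2661) = 1/(-69*(-141) - 2661) = 1/(9729 - 2661) = 1/7068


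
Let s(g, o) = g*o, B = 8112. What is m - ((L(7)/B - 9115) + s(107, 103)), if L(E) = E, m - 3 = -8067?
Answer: -80876647/8112 ≈ -9970.0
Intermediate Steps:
m = -8064 (m = 3 - 8067 = -8064)
m - ((L(7)/B - 9115) + s(107, 103)) = -8064 - ((7/8112 - 9115) + 107*103) = -8064 - ((7*(1/8112) - 9115) + 11021) = -8064 - ((7/8112 - 9115) + 11021) = -8064 - (-73940873/8112 + 11021) = -8064 - 1*15461479/8112 = -8064 - 15461479/8112 = -80876647/8112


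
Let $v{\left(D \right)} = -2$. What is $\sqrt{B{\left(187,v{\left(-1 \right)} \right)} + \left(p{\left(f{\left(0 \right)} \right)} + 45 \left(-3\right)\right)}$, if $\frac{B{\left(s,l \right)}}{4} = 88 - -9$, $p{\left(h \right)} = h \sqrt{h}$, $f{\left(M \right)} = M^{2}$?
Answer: $\sqrt{253} \approx 15.906$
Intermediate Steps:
$p{\left(h \right)} = h^{\frac{3}{2}}$
$B{\left(s,l \right)} = 388$ ($B{\left(s,l \right)} = 4 \left(88 - -9\right) = 4 \left(88 + 9\right) = 4 \cdot 97 = 388$)
$\sqrt{B{\left(187,v{\left(-1 \right)} \right)} + \left(p{\left(f{\left(0 \right)} \right)} + 45 \left(-3\right)\right)} = \sqrt{388 + \left(\left(0^{2}\right)^{\frac{3}{2}} + 45 \left(-3\right)\right)} = \sqrt{388 - \left(135 - 0^{\frac{3}{2}}\right)} = \sqrt{388 + \left(0 - 135\right)} = \sqrt{388 - 135} = \sqrt{253}$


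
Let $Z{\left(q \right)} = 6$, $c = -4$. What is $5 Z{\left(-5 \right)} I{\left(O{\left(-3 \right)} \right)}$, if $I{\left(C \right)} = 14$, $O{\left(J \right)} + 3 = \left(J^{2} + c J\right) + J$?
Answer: $420$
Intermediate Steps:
$O{\left(J \right)} = -3 + J^{2} - 3 J$ ($O{\left(J \right)} = -3 + \left(\left(J^{2} - 4 J\right) + J\right) = -3 + \left(J^{2} - 3 J\right) = -3 + J^{2} - 3 J$)
$5 Z{\left(-5 \right)} I{\left(O{\left(-3 \right)} \right)} = 5 \cdot 6 \cdot 14 = 30 \cdot 14 = 420$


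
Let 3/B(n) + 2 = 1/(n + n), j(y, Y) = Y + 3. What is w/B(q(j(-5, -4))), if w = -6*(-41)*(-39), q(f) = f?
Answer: 7995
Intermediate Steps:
j(y, Y) = 3 + Y
w = -9594 (w = 246*(-39) = -9594)
B(n) = 3/(-2 + 1/(2*n)) (B(n) = 3/(-2 + 1/(n + n)) = 3/(-2 + 1/(2*n)))
w/B(q(j(-5, -4))) = -9594*(-(-1 + 4*(3 - 4))/(6*(3 - 4))) = -9594/((-6*(-1)/(-1 + 4*(-1)))) = -9594/((-6*(-1)/(-1 - 4))) = -9594/((-6*(-1)/(-5))) = -9594/((-6*(-1)*(-1/5))) = -9594/(-6/5) = -9594*(-5/6) = 7995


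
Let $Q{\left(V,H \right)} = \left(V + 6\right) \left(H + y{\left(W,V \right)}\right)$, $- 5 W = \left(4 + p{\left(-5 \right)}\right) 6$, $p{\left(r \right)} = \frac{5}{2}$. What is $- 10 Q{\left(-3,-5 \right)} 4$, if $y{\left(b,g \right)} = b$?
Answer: $1536$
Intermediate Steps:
$p{\left(r \right)} = \frac{5}{2}$ ($p{\left(r \right)} = 5 \cdot \frac{1}{2} = \frac{5}{2}$)
$W = - \frac{39}{5}$ ($W = - \frac{\left(4 + \frac{5}{2}\right) 6}{5} = - \frac{\frac{13}{2} \cdot 6}{5} = \left(- \frac{1}{5}\right) 39 = - \frac{39}{5} \approx -7.8$)
$Q{\left(V,H \right)} = \left(6 + V\right) \left(- \frac{39}{5} + H\right)$ ($Q{\left(V,H \right)} = \left(V + 6\right) \left(H - \frac{39}{5}\right) = \left(6 + V\right) \left(- \frac{39}{5} + H\right)$)
$- 10 Q{\left(-3,-5 \right)} 4 = - 10 \left(- \frac{234}{5} + 6 \left(-5\right) - - \frac{117}{5} - -15\right) 4 = - 10 \left(- \frac{234}{5} - 30 + \frac{117}{5} + 15\right) 4 = \left(-10\right) \left(- \frac{192}{5}\right) 4 = 384 \cdot 4 = 1536$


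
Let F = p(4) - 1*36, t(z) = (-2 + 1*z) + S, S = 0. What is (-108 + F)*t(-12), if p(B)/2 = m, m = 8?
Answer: 1792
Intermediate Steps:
p(B) = 16 (p(B) = 2*8 = 16)
t(z) = -2 + z (t(z) = (-2 + 1*z) + 0 = (-2 + z) + 0 = -2 + z)
F = -20 (F = 16 - 1*36 = 16 - 36 = -20)
(-108 + F)*t(-12) = (-108 - 20)*(-2 - 12) = -128*(-14) = 1792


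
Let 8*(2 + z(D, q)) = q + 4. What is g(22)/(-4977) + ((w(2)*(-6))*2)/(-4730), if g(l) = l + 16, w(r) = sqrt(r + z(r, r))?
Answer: -38/4977 + 3*sqrt(3)/2365 ≈ -0.0054380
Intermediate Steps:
z(D, q) = -3/2 + q/8 (z(D, q) = -2 + (q + 4)/8 = -2 + (4 + q)/8 = -2 + (1/2 + q/8) = -3/2 + q/8)
w(r) = sqrt(-3/2 + 9*r/8) (w(r) = sqrt(r + (-3/2 + r/8)) = sqrt(-3/2 + 9*r/8))
g(l) = 16 + l
g(22)/(-4977) + ((w(2)*(-6))*2)/(-4730) = (16 + 22)/(-4977) + (((sqrt(-24 + 18*2)/4)*(-6))*2)/(-4730) = 38*(-1/4977) + (((sqrt(-24 + 36)/4)*(-6))*2)*(-1/4730) = -38/4977 + (((sqrt(12)/4)*(-6))*2)*(-1/4730) = -38/4977 + ((((2*sqrt(3))/4)*(-6))*2)*(-1/4730) = -38/4977 + (((sqrt(3)/2)*(-6))*2)*(-1/4730) = -38/4977 + (-3*sqrt(3)*2)*(-1/4730) = -38/4977 - 6*sqrt(3)*(-1/4730) = -38/4977 + 3*sqrt(3)/2365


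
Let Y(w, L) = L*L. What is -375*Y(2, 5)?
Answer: -9375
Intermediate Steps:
Y(w, L) = L²
-375*Y(2, 5) = -375*5² = -375*25 = -9375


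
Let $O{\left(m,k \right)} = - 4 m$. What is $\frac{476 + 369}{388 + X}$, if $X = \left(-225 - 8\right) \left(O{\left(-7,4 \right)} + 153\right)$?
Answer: $- \frac{169}{8357} \approx -0.020223$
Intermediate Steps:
$X = -42173$ ($X = \left(-225 - 8\right) \left(\left(-4\right) \left(-7\right) + 153\right) = - 233 \left(28 + 153\right) = \left(-233\right) 181 = -42173$)
$\frac{476 + 369}{388 + X} = \frac{476 + 369}{388 - 42173} = \frac{845}{-41785} = 845 \left(- \frac{1}{41785}\right) = - \frac{169}{8357}$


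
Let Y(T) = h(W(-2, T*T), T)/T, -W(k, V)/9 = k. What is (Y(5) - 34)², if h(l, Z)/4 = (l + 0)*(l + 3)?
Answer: 1800964/25 ≈ 72039.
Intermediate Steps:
W(k, V) = -9*k
h(l, Z) = 4*l*(3 + l) (h(l, Z) = 4*((l + 0)*(l + 3)) = 4*(l*(3 + l)) = 4*l*(3 + l))
Y(T) = 1512/T (Y(T) = (4*(-9*(-2))*(3 - 9*(-2)))/T = (4*18*(3 + 18))/T = (4*18*21)/T = 1512/T)
(Y(5) - 34)² = (1512/5 - 34)² = (1342/5)² = 1800964/25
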